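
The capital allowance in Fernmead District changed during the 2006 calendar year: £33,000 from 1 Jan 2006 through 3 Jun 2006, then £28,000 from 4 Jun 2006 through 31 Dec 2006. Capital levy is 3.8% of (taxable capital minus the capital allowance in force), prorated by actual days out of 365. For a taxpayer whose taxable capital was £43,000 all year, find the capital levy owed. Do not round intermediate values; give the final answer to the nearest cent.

1 Jan – 3 Jun 2006: 154 days, exemption £33,000 → (£43,000 − £33,000) × 3.8% × 154/365 = £160.3288
4 Jun – 31 Dec 2006: 211 days, exemption £28,000 → (£43,000 − £28,000) × 3.8% × 211/365 = £329.5068
Total = £489.8356

£489.84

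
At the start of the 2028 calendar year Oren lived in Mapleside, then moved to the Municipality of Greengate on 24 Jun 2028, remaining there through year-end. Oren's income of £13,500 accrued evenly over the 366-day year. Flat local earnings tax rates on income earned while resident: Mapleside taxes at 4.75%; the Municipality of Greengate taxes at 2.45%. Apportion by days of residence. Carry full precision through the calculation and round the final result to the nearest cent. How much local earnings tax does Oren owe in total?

£479.21

Mapleside, 1 Jan – 23 Jun 2028: 175 days → £13,500 × 4.75% × 175/366 = £306.6086
The Municipality of Greengate, 24 Jun – 31 Dec 2028: 191 days → £13,500 × 2.45% × 191/366 = £172.6045
Total = £479.2131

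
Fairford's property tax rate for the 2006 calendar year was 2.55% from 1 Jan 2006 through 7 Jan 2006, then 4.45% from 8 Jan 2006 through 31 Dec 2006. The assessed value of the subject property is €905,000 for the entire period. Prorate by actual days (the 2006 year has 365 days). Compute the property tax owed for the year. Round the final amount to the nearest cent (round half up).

1 Jan – 7 Jan 2006: 7 days at 2.55% → €905,000 × 2.55% × 7/365 = €442.5822
8 Jan – 31 Dec 2006: 358 days at 4.45% → €905,000 × 4.45% × 358/365 = €39,500.1507
Total = €39,942.7329

€39,942.73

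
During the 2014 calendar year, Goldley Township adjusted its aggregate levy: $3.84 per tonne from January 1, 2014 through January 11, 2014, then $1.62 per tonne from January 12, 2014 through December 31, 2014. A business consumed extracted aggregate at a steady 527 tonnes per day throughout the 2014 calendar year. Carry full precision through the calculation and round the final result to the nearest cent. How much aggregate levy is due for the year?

$324,484.44

January 1 – January 11, 2014: 11 days × 527 tonnes/day = 5,797 tonnes at $3.84/tonne → $22,260.48
January 12 – December 31, 2014: 354 days × 527 tonnes/day = 186,558 tonnes at $1.62/tonne → $302,223.96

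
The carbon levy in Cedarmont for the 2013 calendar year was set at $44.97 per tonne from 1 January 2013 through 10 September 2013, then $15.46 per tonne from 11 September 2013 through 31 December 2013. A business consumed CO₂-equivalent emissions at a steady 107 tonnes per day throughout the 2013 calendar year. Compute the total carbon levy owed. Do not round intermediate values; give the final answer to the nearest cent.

1 January – 10 September 2013: 253 days × 107 tonnes/day = 27,071 tonnes at $44.97/tonne → $1,217,382.87
11 September – 31 December 2013: 112 days × 107 tonnes/day = 11,984 tonnes at $15.46/tonne → $185,272.64

$1,402,655.51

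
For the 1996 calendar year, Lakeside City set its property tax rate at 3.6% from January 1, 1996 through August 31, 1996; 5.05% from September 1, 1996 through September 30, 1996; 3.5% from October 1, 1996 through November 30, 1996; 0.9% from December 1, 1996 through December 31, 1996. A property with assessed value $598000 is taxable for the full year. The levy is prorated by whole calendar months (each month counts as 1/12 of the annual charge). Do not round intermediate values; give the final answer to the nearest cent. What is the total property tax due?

January 1 – August 31, 1996: 8 months at 3.6% → $598000 × 3.6% × 8/12 = $14352.0000
September 1 – September 30, 1996: 1 month at 5.05% → $598000 × 5.05% × 1/12 = $2516.5833
October 1 – November 30, 1996: 2 months at 3.5% → $598000 × 3.5% × 2/12 = $3488.3333
December 1 – December 31, 1996: 1 month at 0.9% → $598000 × 0.9% × 1/12 = $448.5000
Total = $20805.4167

$20805.42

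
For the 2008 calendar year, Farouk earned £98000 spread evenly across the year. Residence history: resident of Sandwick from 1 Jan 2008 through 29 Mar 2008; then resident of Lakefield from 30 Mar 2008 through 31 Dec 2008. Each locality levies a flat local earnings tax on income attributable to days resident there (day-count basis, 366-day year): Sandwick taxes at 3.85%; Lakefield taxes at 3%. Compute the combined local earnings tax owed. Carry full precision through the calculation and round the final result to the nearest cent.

£3142.56

Sandwick, 1 Jan – 29 Mar 2008: 89 days → £98000 × 3.85% × 89/366 = £917.4781
Lakefield, 30 Mar – 31 Dec 2008: 277 days → £98000 × 3% × 277/366 = £2225.0820
Total = £3142.5601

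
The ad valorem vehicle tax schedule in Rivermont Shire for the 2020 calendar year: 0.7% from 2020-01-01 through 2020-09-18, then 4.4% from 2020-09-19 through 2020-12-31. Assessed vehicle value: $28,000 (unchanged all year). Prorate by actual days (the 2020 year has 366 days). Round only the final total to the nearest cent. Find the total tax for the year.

2020-01-01 to 2020-09-18: 262 days at 0.7% → $28,000 × 0.7% × 262/366 = $140.3060
2020-09-19 to 2020-12-31: 104 days at 4.4% → $28,000 × 4.4% × 104/366 = $350.0765
Total = $490.3825

$490.38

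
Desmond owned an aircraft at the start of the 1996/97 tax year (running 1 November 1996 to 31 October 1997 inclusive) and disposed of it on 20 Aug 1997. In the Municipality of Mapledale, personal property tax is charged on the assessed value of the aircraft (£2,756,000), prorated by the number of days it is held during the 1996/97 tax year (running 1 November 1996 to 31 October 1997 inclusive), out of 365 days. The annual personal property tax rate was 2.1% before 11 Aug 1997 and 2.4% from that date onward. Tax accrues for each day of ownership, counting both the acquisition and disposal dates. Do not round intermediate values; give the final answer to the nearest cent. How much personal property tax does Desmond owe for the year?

1 Nov 1996 – 10 Aug 1997: 283 days at 2.1% → £2,756,000 × 2.1% × 283/365 = £44,873.7205
11 Aug – 20 Aug 1997: 10 days at 2.4% → £2,756,000 × 2.4% × 10/365 = £1,812.1644
Total = £46,685.8849

£46,685.88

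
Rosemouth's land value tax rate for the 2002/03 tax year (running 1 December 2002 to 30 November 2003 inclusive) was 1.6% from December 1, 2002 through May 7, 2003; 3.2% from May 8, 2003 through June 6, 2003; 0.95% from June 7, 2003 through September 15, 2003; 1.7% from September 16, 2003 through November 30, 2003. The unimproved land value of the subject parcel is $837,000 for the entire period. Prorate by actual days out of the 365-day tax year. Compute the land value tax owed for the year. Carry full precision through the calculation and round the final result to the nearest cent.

$13,161.54

December 1, 2002 – May 7, 2003: 158 days at 1.6% → $837,000 × 1.6% × 158/365 = $5,797.0849
May 8 – June 6, 2003: 30 days at 3.2% → $837,000 × 3.2% × 30/365 = $2,201.4247
June 7 – September 15, 2003: 101 days at 0.95% → $837,000 × 0.95% × 101/365 = $2,200.2781
September 16 – November 30, 2003: 76 days at 1.7% → $837,000 × 1.7% × 76/365 = $2,962.7507
Total = $13,161.5384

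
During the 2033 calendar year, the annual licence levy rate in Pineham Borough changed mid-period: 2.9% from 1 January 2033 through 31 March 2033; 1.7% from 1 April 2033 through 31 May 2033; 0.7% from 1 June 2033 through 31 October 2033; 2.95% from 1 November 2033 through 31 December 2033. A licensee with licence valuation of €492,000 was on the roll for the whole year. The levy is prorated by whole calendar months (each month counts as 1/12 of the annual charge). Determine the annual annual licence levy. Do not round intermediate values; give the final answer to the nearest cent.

1 January – 31 March 2033: 3 months at 2.9% → €492,000 × 2.9% × 3/12 = €3,567.0000
1 April – 31 May 2033: 2 months at 1.7% → €492,000 × 1.7% × 2/12 = €1,394.0000
1 June – 31 October 2033: 5 months at 0.7% → €492,000 × 0.7% × 5/12 = €1,435.0000
1 November – 31 December 2033: 2 months at 2.95% → €492,000 × 2.95% × 2/12 = €2,419.0000
Total = €8,815.0000

€8,815.00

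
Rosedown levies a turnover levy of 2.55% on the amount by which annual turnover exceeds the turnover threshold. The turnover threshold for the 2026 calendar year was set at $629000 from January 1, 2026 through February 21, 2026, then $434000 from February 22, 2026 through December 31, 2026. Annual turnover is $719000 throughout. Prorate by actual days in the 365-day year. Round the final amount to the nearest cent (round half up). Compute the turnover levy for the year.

$6559.09

January 1 – February 21, 2026: 52 days, exemption $629000 → ($719000 − $629000) × 2.55% × 52/365 = $326.9589
February 22 – December 31, 2026: 313 days, exemption $434000 → ($719000 − $434000) × 2.55% × 313/365 = $6232.1301
Total = $6559.0890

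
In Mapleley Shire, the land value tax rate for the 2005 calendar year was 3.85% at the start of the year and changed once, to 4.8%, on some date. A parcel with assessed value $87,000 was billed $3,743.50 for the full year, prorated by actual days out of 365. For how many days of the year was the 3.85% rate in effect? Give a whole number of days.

Let d = days at the first rate; then 365 − d days at the second rate.
$87,000 × [3.85%·d + 4.8%·(365−d)] / 365 = $3,743.50
Solving gives d = 191, so the new rate took effect on 11 Jul 2005.

191 days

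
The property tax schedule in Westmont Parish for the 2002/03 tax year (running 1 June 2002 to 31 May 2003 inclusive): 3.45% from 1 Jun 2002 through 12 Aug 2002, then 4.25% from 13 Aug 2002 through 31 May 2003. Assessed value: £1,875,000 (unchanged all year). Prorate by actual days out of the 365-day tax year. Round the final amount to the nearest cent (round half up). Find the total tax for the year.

1 Jun – 12 Aug 2002: 73 days at 3.45% → £1,875,000 × 3.45% × 73/365 = £12,937.5000
13 Aug 2002 – 31 May 2003: 292 days at 4.25% → £1,875,000 × 4.25% × 292/365 = £63,750.0000
Total = £76,687.5000

£76,687.50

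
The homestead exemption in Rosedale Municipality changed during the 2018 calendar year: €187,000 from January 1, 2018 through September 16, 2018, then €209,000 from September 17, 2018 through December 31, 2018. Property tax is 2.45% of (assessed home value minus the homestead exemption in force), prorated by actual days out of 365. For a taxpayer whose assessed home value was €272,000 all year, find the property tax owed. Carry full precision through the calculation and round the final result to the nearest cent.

January 1 – September 16, 2018: 259 days, exemption €187,000 → (€272,000 − €187,000) × 2.45% × 259/365 = €1,477.7192
September 17 – December 31, 2018: 106 days, exemption €209,000 → (€272,000 − €209,000) × 2.45% × 106/365 = €448.2493
Total = €1,925.9685

€1,925.97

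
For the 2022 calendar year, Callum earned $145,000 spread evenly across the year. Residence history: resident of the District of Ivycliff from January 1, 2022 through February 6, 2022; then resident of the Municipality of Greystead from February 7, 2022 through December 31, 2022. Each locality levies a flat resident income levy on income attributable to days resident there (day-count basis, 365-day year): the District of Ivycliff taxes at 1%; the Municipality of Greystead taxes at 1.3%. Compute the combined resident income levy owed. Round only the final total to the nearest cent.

The District of Ivycliff, January 1 – February 6, 2022: 37 days → $145,000 × 1% × 37/365 = $146.9863
The Municipality of Greystead, February 7 – December 31, 2022: 328 days → $145,000 × 1.3% × 328/365 = $1,693.9178
Total = $1,840.9041

$1,840.90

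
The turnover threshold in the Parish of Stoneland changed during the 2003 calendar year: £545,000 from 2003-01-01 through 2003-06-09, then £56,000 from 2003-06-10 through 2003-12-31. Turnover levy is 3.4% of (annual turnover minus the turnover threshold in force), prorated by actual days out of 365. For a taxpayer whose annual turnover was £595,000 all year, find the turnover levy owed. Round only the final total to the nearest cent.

2003-01-01 to 2003-06-09: 160 days, exemption £545,000 → (£595,000 − £545,000) × 3.4% × 160/365 = £745.2055
2003-06-10 to 2003-12-31: 205 days, exemption £56,000 → (£595,000 − £56,000) × 3.4% × 205/365 = £10,292.6849
Total = £11,037.8904

£11,037.89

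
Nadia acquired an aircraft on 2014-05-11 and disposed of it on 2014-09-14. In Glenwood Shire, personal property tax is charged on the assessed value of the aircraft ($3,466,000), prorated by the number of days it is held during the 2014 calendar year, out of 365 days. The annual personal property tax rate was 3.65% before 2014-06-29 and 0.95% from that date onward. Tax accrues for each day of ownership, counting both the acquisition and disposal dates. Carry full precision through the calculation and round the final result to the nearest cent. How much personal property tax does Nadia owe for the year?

2014-05-11 to 2014-06-28: 49 days at 3.65% → $3,466,000 × 3.65% × 49/365 = $16,983.4000
2014-06-29 to 2014-09-14: 78 days at 0.95% → $3,466,000 × 0.95% × 78/365 = $7,036.4548
Total = $24,019.8548

$24,019.85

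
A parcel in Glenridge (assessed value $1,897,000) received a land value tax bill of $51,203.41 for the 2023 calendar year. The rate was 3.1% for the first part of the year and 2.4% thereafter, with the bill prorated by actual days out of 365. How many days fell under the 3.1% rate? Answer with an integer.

156 days

Let d = days at the first rate; then 365 − d days at the second rate.
$1,897,000 × [3.1%·d + 2.4%·(365−d)] / 365 = $51,203.41
Solving gives d = 156, so the new rate took effect on June 6, 2023.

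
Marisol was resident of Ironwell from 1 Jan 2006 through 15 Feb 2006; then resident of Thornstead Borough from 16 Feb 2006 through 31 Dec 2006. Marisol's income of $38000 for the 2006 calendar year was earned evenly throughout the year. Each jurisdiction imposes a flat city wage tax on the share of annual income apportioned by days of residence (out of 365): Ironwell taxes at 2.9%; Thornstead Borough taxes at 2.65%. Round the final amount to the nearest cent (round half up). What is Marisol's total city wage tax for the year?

$1018.97

Ironwell, 1 Jan – 15 Feb 2006: 46 days → $38000 × 2.9% × 46/365 = $138.8822
Thornstead Borough, 16 Feb – 31 Dec 2006: 319 days → $38000 × 2.65% × 319/365 = $880.0904
Total = $1018.9726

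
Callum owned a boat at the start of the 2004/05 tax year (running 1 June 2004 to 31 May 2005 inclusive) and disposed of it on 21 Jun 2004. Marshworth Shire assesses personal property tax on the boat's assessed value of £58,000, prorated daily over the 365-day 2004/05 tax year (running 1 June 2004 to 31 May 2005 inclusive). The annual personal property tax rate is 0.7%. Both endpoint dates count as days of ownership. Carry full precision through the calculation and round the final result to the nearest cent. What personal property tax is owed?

£23.36

Days held (1 Jun – 21 Jun 2004): 21 out of 365
Tax = £58,000 × 0.7% × 21/365 = £23.3589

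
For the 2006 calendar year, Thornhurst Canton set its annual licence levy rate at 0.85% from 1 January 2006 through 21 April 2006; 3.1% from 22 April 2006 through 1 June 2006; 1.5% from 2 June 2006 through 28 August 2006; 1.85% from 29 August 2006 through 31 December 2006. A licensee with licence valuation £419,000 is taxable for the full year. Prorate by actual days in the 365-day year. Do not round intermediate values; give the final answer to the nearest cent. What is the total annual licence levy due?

1 January – 21 April 2006: 111 days at 0.85% → £419,000 × 0.85% × 111/365 = £1,083.0863
22 April – 1 June 2006: 41 days at 3.1% → £419,000 × 3.1% × 41/365 = £1,459.0384
2 June – 28 August 2006: 88 days at 1.5% → £419,000 × 1.5% × 88/365 = £1,515.2877
29 August – 31 December 2006: 125 days at 1.85% → £419,000 × 1.85% × 125/365 = £2,654.6233
Total = £6,712.0356

£6,712.04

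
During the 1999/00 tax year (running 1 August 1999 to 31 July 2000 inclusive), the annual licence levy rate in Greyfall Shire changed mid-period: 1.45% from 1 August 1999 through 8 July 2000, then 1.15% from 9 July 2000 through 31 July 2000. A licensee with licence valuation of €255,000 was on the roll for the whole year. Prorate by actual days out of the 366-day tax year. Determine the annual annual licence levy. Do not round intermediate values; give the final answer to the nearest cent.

1 August 1999 – 8 July 2000: 343 days at 1.45% → €255,000 × 1.45% × 343/366 = €3,465.1434
9 July – 31 July 2000: 23 days at 1.15% → €255,000 × 1.15% × 23/366 = €184.2828
Total = €3,649.4262

€3,649.43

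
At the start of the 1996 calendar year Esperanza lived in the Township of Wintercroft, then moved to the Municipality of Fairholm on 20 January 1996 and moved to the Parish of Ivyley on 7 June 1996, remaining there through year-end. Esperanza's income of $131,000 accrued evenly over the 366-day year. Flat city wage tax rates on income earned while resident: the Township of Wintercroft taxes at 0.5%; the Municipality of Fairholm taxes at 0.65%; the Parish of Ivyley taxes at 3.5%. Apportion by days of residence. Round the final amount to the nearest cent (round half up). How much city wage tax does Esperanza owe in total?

$2,963.07

The Township of Wintercroft, 1 January – 19 January 1996: 19 days → $131,000 × 0.5% × 19/366 = $34.0027
The Municipality of Fairholm, 20 January – 6 June 1996: 139 days → $131,000 × 0.65% × 139/366 = $323.3839
The Parish of Ivyley, 7 June – 31 December 1996: 208 days → $131,000 × 3.5% × 208/366 = $2,605.6831
Total = $2,963.0697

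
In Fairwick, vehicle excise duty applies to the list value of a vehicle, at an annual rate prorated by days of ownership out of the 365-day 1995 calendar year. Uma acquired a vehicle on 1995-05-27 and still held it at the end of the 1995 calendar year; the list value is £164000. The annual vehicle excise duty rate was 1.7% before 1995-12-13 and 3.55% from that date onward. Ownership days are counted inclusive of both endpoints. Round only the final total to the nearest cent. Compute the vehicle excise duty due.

1995-05-27 to 1995-12-12: 200 days at 1.7% → £164000 × 1.7% × 200/365 = £1527.6712
1995-12-13 to 1995-12-31: 19 days at 3.55% → £164000 × 3.55% × 19/365 = £303.0630
Total = £1830.7342

£1830.73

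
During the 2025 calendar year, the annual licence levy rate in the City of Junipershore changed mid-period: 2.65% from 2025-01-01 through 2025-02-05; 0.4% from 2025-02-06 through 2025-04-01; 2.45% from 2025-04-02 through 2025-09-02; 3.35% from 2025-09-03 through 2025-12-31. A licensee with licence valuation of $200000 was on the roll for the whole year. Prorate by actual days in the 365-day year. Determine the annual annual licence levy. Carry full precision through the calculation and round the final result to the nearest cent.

$4913.42

2025-01-01 to 2025-02-05: 36 days at 2.65% → $200000 × 2.65% × 36/365 = $522.7397
2025-02-06 to 2025-04-01: 55 days at 0.4% → $200000 × 0.4% × 55/365 = $120.5479
2025-04-02 to 2025-09-02: 154 days at 2.45% → $200000 × 2.45% × 154/365 = $2067.3973
2025-09-03 to 2025-12-31: 120 days at 3.35% → $200000 × 3.35% × 120/365 = $2202.7397
Total = $4913.4247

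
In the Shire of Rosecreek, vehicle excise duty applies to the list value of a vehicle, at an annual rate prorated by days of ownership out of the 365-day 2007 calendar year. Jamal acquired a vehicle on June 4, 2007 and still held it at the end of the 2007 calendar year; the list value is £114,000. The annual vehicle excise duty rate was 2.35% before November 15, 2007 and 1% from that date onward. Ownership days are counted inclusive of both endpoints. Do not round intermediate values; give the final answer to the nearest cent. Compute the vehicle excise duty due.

£1,350.51

June 4 – November 14, 2007: 164 days at 2.35% → £114,000 × 2.35% × 164/365 = £1,203.7151
November 15 – December 31, 2007: 47 days at 1% → £114,000 × 1% × 47/365 = £146.7945
Total = £1,350.5096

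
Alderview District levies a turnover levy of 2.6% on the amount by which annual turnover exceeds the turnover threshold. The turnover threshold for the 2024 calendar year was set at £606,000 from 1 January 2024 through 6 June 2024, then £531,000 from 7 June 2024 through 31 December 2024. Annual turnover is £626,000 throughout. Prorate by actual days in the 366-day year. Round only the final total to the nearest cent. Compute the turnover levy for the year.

£1,628.20

1 January – 6 June 2024: 158 days, exemption £606,000 → (£626,000 − £606,000) × 2.6% × 158/366 = £224.4809
7 June – 31 December 2024: 208 days, exemption £531,000 → (£626,000 − £531,000) × 2.6% × 208/366 = £1,403.7158
Total = £1,628.1967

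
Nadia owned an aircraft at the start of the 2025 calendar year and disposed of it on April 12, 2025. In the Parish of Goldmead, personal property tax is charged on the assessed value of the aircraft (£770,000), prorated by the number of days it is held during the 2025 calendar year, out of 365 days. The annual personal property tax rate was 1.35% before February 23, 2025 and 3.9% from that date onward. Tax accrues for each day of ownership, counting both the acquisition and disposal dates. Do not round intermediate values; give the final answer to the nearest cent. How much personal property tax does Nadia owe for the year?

£5,540.84

January 1 – February 22, 2025: 53 days at 1.35% → £770,000 × 1.35% × 53/365 = £1,509.4110
February 23 – April 12, 2025: 49 days at 3.9% → £770,000 × 3.9% × 49/365 = £4,031.4247
Total = £5,540.8356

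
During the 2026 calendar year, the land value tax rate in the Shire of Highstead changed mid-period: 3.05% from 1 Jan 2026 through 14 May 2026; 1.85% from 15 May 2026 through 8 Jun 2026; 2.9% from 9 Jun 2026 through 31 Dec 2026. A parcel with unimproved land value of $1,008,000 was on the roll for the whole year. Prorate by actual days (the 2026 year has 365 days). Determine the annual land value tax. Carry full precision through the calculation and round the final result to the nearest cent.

1 Jan – 14 May 2026: 134 days at 3.05% → $1,008,000 × 3.05% × 134/365 = $11,286.8384
15 May – 8 Jun 2026: 25 days at 1.85% → $1,008,000 × 1.85% × 25/365 = $1,277.2603
9 Jun – 31 Dec 2026: 206 days at 2.9% → $1,008,000 × 2.9% × 206/365 = $16,498.0603
Total = $29,062.1589

$29,062.16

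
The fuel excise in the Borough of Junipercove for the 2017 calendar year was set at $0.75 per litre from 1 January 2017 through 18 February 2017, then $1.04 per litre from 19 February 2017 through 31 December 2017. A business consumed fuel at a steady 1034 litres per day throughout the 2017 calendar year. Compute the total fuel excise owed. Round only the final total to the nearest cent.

$377,813.26

1 January – 18 February 2017: 49 days × 1034 litres/day = 50,666 litres at $0.75/litre → $37,999.50
19 February – 31 December 2017: 316 days × 1034 litres/day = 326,744 litres at $1.04/litre → $339,813.76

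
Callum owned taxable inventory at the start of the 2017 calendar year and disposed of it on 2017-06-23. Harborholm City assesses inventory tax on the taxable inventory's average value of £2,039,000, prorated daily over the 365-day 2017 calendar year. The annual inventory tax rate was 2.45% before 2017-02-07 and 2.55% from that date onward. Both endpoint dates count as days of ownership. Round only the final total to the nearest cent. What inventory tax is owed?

2017-01-01 to 2017-02-06: 37 days at 2.45% → £2,039,000 × 2.45% × 37/365 = £5,063.9822
2017-02-07 to 2017-06-23: 137 days at 2.55% → £2,039,000 × 2.55% × 137/365 = £19,515.7438
Total = £24,579.7260

£24,579.73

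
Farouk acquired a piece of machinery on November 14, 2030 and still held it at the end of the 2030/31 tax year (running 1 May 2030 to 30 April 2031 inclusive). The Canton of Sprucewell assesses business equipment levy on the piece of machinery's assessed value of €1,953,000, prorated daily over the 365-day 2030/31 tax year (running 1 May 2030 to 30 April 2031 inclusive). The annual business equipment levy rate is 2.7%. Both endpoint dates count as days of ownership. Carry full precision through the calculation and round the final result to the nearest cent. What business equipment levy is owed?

Days held (November 14, 2030 – April 30, 2031): 168 out of 365
Tax = €1,953,000 × 2.7% × 168/365 = €24,270.7068

€24,270.71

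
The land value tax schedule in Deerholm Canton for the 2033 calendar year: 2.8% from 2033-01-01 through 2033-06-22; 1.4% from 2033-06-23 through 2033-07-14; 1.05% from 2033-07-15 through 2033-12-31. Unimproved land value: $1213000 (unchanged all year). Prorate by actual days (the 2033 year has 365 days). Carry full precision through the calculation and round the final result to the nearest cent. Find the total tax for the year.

$23053.65

2033-01-01 to 2033-06-22: 173 days at 2.8% → $1213000 × 2.8% × 173/365 = $16098.0055
2033-06-23 to 2033-07-14: 22 days at 1.4% → $1213000 × 1.4% × 22/365 = $1023.5726
2033-07-15 to 2033-12-31: 170 days at 1.05% → $1213000 × 1.05% × 170/365 = $5932.0685
Total = $23053.6466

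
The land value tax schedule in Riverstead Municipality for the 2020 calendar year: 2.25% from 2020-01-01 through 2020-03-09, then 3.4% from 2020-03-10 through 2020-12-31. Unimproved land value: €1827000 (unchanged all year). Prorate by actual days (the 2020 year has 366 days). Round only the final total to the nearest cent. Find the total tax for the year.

€58157.00

2020-01-01 to 2020-03-09: 69 days at 2.25% → €1827000 × 2.25% × 69/366 = €7749.7746
2020-03-10 to 2020-12-31: 297 days at 3.4% → €1827000 × 3.4% × 297/366 = €50407.2295
Total = €58157.0041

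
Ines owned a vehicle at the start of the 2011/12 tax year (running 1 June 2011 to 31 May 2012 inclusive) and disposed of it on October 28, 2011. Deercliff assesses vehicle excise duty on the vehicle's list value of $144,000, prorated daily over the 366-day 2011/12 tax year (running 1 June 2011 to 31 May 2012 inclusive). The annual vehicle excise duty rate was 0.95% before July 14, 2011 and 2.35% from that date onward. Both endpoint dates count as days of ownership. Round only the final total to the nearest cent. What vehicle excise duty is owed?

June 1 – July 13, 2011: 43 days at 0.95% → $144,000 × 0.95% × 43/366 = $160.7213
July 14 – October 28, 2011: 107 days at 2.35% → $144,000 × 2.35% × 107/366 = $989.3115
Total = $1,150.0328

$1,150.03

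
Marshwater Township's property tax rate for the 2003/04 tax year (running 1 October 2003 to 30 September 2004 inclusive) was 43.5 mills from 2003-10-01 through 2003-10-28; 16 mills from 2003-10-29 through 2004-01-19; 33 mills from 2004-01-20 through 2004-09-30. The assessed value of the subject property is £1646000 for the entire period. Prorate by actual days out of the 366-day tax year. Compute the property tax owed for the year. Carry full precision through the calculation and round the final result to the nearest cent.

2003-10-01 to 2003-10-28: 28 days at 43.5 mills → £1646000 × 4.35% × 28/366 = £5477.6721
2003-10-29 to 2004-01-19: 83 days at 16 mills → £1646000 × 1.6% × 83/366 = £5972.3716
2004-01-20 to 2004-09-30: 255 days at 33 mills → £1646000 × 3.3% × 255/366 = £37844.5082
Total = £49294.5519

£49294.55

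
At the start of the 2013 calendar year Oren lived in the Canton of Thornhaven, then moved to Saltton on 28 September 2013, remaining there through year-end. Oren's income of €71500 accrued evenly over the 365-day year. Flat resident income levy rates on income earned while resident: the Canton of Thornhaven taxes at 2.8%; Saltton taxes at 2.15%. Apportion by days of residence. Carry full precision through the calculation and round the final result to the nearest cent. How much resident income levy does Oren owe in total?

€1881.04

The Canton of Thornhaven, 1 January – 27 September 2013: 270 days → €71500 × 2.8% × 270/365 = €1480.9315
Saltton, 28 September – 31 December 2013: 95 days → €71500 × 2.15% × 95/365 = €400.1062
Total = €1881.0377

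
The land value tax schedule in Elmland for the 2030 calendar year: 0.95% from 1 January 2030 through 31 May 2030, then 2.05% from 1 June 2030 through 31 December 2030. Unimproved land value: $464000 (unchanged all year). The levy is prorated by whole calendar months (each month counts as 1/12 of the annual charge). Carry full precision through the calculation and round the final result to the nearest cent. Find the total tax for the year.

1 January – 31 May 2030: 5 months at 0.95% → $464000 × 0.95% × 5/12 = $1836.6667
1 June – 31 December 2030: 7 months at 2.05% → $464000 × 2.05% × 7/12 = $5548.6667
Total = $7385.3333

$7385.33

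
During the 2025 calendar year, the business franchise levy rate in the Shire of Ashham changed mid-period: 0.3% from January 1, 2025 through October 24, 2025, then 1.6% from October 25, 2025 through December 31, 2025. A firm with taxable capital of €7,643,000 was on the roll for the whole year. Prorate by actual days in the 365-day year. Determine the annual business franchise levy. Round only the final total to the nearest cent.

€41,439.72

January 1 – October 24, 2025: 297 days at 0.3% → €7,643,000 × 0.3% × 297/365 = €18,657.2959
October 25 – December 31, 2025: 68 days at 1.6% → €7,643,000 × 1.6% × 68/365 = €22,782.4219
Total = €41,439.7178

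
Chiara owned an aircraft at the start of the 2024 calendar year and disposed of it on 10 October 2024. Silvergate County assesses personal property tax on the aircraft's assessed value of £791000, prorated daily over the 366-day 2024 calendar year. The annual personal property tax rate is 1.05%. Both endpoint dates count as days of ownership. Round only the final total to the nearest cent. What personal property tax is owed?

£6444.70

Days held (1 January – 10 October 2024): 284 out of 366
Tax = £791000 × 1.05% × 284/366 = £6444.7049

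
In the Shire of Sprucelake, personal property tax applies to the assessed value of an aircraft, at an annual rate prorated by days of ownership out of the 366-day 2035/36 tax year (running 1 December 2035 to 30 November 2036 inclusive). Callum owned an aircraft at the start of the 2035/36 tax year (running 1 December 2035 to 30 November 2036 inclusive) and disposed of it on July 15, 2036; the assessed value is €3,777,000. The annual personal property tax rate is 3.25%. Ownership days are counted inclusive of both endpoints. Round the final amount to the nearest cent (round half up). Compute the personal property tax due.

€76,468.77

Days held (December 1, 2035 – July 15, 2036): 228 out of 366
Tax = €3,777,000 × 3.25% × 228/366 = €76,468.7705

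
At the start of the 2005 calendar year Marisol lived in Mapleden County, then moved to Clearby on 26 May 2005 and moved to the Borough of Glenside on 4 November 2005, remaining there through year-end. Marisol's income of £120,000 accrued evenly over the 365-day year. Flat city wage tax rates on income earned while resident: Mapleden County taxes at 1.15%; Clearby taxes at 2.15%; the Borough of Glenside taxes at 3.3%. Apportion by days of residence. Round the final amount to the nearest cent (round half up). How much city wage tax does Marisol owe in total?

£2,322.58

Mapleden County, 1 January – 25 May 2005: 145 days → £120,000 × 1.15% × 145/365 = £548.2192
Clearby, 26 May – 3 November 2005: 162 days → £120,000 × 2.15% × 162/365 = £1,145.0959
The Borough of Glenside, 4 November – 31 December 2005: 58 days → £120,000 × 3.3% × 58/365 = £629.2603
Total = £2,322.5753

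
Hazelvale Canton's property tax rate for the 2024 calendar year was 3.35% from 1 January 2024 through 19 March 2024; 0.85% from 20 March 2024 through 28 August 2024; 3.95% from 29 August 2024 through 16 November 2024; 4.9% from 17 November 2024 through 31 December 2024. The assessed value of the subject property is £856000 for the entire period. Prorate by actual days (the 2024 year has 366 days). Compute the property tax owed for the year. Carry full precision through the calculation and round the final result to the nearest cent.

£21957.80

1 January – 19 March 2024: 79 days at 3.35% → £856000 × 3.35% × 79/366 = £6189.6284
20 March – 28 August 2024: 162 days at 0.85% → £856000 × 0.85% × 162/366 = £3220.5246
29 August – 16 November 2024: 80 days at 3.95% → £856000 × 3.95% × 80/366 = £7390.6011
17 November – 31 December 2024: 45 days at 4.9% → £856000 × 4.9% × 45/366 = £5157.0492
Total = £21957.8033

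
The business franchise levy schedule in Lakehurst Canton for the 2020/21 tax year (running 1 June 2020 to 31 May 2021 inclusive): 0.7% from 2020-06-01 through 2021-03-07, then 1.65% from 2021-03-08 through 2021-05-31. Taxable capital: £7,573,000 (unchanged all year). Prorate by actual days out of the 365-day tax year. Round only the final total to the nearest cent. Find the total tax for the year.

2020-06-01 to 2021-03-07: 280 days at 0.7% → £7,573,000 × 0.7% × 280/365 = £40,665.9726
2021-03-08 to 2021-05-31: 85 days at 1.65% → £7,573,000 × 1.65% × 85/365 = £29,098.9932
Total = £69,764.9658

£69,764.97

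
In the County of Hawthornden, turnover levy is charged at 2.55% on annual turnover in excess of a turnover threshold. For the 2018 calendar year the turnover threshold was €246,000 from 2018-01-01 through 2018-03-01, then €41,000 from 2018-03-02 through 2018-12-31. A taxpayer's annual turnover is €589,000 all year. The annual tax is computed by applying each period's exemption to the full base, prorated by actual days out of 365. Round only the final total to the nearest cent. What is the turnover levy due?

€13,114.68

2018-01-01 to 2018-03-01: 60 days, exemption €246,000 → (€589,000 − €246,000) × 2.55% × 60/365 = €1,437.7808
2018-03-02 to 2018-12-31: 305 days, exemption €41,000 → (€589,000 − €41,000) × 2.55% × 305/365 = €11,676.9041
Total = €13,114.6849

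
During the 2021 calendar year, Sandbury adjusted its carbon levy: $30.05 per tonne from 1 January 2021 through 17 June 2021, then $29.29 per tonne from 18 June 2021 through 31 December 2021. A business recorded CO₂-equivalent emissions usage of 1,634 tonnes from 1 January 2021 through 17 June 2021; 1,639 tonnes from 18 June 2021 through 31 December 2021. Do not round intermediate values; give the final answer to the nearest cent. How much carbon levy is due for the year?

$97108.01

1 January – 17 June 2021: 1,634 tonnes at $30.05/tonne → $49101.70
18 June – 31 December 2021: 1,639 tonnes at $29.29/tonne → $48006.31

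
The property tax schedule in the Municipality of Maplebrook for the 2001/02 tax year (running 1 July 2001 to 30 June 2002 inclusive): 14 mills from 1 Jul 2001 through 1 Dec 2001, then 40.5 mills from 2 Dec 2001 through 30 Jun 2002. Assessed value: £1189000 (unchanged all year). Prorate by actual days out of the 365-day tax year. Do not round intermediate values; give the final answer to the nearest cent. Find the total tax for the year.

£34860.50

1 Jul – 1 Dec 2001: 154 days at 14 mills → £1189000 × 1.4% × 154/365 = £7023.2438
2 Dec 2001 – 30 Jun 2002: 211 days at 40.5 mills → £1189000 × 4.05% × 211/365 = £27837.2589
Total = £34860.5027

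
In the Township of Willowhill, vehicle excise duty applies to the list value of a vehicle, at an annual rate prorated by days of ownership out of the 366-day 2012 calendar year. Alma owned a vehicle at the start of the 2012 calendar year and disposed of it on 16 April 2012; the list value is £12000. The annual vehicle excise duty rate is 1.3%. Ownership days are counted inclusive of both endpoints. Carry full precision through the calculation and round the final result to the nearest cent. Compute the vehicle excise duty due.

£45.61

Days held (1 January – 16 April 2012): 107 out of 366
Tax = £12000 × 1.3% × 107/366 = £45.6066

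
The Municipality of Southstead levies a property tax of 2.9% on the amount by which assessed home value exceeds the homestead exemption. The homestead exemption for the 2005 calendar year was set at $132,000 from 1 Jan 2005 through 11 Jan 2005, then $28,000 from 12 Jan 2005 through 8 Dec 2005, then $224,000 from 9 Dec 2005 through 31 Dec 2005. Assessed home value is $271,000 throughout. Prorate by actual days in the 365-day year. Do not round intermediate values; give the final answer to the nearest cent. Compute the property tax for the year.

$6,597.94

1 Jan – 11 Jan 2005: 11 days, exemption $132,000 → ($271,000 − $132,000) × 2.9% × 11/365 = $121.4822
12 Jan – 8 Dec 2005: 331 days, exemption $28,000 → ($271,000 − $28,000) × 2.9% × 331/365 = $6,390.5671
9 Dec – 31 Dec 2005: 23 days, exemption $224,000 → ($271,000 − $224,000) × 2.9% × 23/365 = $85.8877
Total = $6,597.9370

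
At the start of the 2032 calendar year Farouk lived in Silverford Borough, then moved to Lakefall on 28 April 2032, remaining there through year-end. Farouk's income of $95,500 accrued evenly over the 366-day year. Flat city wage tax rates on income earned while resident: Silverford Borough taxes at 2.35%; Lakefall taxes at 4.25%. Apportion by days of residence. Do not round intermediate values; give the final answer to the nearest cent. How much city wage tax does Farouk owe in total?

Silverford Borough, 1 January – 27 April 2032: 118 days → $95,500 × 2.35% × 118/366 = $723.5560
Lakefall, 28 April – 31 December 2032: 248 days → $95,500 × 4.25% × 248/366 = $2,750.1913
Total = $3,473.7473

$3,473.75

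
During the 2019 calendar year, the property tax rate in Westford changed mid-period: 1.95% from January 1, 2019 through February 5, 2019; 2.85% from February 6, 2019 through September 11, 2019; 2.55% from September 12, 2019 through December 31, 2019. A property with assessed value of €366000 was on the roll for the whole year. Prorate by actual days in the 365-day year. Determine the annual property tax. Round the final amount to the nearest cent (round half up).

€9772.20

January 1 – February 5, 2019: 36 days at 1.95% → €366000 × 1.95% × 36/365 = €703.9233
February 6 – September 11, 2019: 218 days at 2.85% → €366000 × 2.85% × 218/365 = €6230.0219
September 12 – December 31, 2019: 111 days at 2.55% → €366000 × 2.55% × 111/365 = €2838.2548
Total = €9772.2000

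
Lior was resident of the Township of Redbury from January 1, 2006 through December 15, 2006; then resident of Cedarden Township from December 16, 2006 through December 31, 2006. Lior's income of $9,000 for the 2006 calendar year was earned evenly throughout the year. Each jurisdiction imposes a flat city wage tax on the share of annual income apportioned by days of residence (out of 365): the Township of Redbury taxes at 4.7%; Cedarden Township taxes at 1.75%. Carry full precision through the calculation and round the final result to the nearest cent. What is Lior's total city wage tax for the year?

$411.36

The Township of Redbury, January 1 – December 15, 2006: 349 days → $9,000 × 4.7% × 349/365 = $404.4575
Cedarden Township, December 16 – December 31, 2006: 16 days → $9,000 × 1.75% × 16/365 = $6.9041
Total = $411.3616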